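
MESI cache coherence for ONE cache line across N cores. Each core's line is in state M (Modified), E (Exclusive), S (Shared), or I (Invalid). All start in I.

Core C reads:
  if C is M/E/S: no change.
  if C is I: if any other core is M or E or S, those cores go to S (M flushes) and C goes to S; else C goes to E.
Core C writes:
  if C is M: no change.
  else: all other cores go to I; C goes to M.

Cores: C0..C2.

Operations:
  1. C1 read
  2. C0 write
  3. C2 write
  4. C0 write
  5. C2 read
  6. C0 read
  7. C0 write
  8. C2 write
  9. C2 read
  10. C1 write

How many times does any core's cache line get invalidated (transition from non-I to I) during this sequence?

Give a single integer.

Answer: 6

Derivation:
Op 1: C1 read [C1 read from I: no other sharers -> C1=E (exclusive)] -> [I,E,I] (invalidations this op: 0; running total: 0)
Op 2: C0 write [C0 write: invalidate ['C1=E'] -> C0=M] -> [M,I,I] (invalidations this op: 1; running total: 1)
Op 3: C2 write [C2 write: invalidate ['C0=M'] -> C2=M] -> [I,I,M] (invalidations this op: 1; running total: 2)
Op 4: C0 write [C0 write: invalidate ['C2=M'] -> C0=M] -> [M,I,I] (invalidations this op: 1; running total: 3)
Op 5: C2 read [C2 read from I: others=['C0=M'] -> C2=S, others downsized to S] -> [S,I,S] (invalidations this op: 0; running total: 3)
Op 6: C0 read [C0 read: already in S, no change] -> [S,I,S] (invalidations this op: 0; running total: 3)
Op 7: C0 write [C0 write: invalidate ['C2=S'] -> C0=M] -> [M,I,I] (invalidations this op: 1; running total: 4)
Op 8: C2 write [C2 write: invalidate ['C0=M'] -> C2=M] -> [I,I,M] (invalidations this op: 1; running total: 5)
Op 9: C2 read [C2 read: already in M, no change] -> [I,I,M] (invalidations this op: 0; running total: 5)
Op 10: C1 write [C1 write: invalidate ['C2=M'] -> C1=M] -> [I,M,I] (invalidations this op: 1; running total: 6)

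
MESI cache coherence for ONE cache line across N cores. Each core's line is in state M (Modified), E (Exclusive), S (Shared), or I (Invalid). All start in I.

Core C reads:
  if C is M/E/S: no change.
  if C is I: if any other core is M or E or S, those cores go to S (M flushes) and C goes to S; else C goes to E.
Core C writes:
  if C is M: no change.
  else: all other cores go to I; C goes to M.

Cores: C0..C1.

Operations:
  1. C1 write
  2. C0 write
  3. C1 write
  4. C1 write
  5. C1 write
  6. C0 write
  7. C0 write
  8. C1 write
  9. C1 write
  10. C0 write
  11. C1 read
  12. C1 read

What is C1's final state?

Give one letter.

Answer: S

Derivation:
Op 1: C1 write [C1 write: invalidate none -> C1=M] -> [I,M]
Op 2: C0 write [C0 write: invalidate ['C1=M'] -> C0=M] -> [M,I]
Op 3: C1 write [C1 write: invalidate ['C0=M'] -> C1=M] -> [I,M]
Op 4: C1 write [C1 write: already M (modified), no change] -> [I,M]
Op 5: C1 write [C1 write: already M (modified), no change] -> [I,M]
Op 6: C0 write [C0 write: invalidate ['C1=M'] -> C0=M] -> [M,I]
Op 7: C0 write [C0 write: already M (modified), no change] -> [M,I]
Op 8: C1 write [C1 write: invalidate ['C0=M'] -> C1=M] -> [I,M]
Op 9: C1 write [C1 write: already M (modified), no change] -> [I,M]
Op 10: C0 write [C0 write: invalidate ['C1=M'] -> C0=M] -> [M,I]
Op 11: C1 read [C1 read from I: others=['C0=M'] -> C1=S, others downsized to S] -> [S,S]
Op 12: C1 read [C1 read: already in S, no change] -> [S,S]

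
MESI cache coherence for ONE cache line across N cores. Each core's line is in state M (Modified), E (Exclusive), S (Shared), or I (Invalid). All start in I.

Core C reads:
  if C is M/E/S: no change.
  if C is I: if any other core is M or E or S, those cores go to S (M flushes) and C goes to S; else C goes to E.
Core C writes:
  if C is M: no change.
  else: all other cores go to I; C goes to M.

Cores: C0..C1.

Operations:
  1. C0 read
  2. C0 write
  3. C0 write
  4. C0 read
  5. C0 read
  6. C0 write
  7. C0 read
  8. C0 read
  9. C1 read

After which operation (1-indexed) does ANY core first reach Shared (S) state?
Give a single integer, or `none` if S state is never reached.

Op 1: C0 read [C0 read from I: no other sharers -> C0=E (exclusive)] -> [E,I]
Op 2: C0 write [C0 write: invalidate none -> C0=M] -> [M,I]
Op 3: C0 write [C0 write: already M (modified), no change] -> [M,I]
Op 4: C0 read [C0 read: already in M, no change] -> [M,I]
Op 5: C0 read [C0 read: already in M, no change] -> [M,I]
Op 6: C0 write [C0 write: already M (modified), no change] -> [M,I]
Op 7: C0 read [C0 read: already in M, no change] -> [M,I]
Op 8: C0 read [C0 read: already in M, no change] -> [M,I]
Op 9: C1 read [C1 read from I: others=['C0=M'] -> C1=S, others downsized to S] -> [S,S]
  -> First S state at op 9; remaining ops need not be traced.

Answer: 9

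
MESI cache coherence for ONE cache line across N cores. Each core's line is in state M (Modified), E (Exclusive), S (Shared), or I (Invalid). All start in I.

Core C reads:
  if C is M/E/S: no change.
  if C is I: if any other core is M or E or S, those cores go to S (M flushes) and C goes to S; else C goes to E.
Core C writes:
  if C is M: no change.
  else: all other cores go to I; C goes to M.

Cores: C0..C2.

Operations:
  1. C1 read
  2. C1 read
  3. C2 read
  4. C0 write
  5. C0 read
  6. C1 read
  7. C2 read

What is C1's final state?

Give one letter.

Answer: S

Derivation:
Op 1: C1 read [C1 read from I: no other sharers -> C1=E (exclusive)] -> [I,E,I]
Op 2: C1 read [C1 read: already in E, no change] -> [I,E,I]
Op 3: C2 read [C2 read from I: others=['C1=E'] -> C2=S, others downsized to S] -> [I,S,S]
Op 4: C0 write [C0 write: invalidate ['C1=S', 'C2=S'] -> C0=M] -> [M,I,I]
Op 5: C0 read [C0 read: already in M, no change] -> [M,I,I]
Op 6: C1 read [C1 read from I: others=['C0=M'] -> C1=S, others downsized to S] -> [S,S,I]
Op 7: C2 read [C2 read from I: others=['C0=S', 'C1=S'] -> C2=S, others downsized to S] -> [S,S,S]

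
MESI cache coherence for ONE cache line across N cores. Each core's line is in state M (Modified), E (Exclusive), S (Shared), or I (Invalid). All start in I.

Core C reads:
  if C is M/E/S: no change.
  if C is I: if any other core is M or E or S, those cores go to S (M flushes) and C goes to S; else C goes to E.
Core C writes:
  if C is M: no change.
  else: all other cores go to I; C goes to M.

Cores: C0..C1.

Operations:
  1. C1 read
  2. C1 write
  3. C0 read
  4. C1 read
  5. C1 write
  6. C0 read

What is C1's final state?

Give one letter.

Op 1: C1 read [C1 read from I: no other sharers -> C1=E (exclusive)] -> [I,E]
Op 2: C1 write [C1 write: invalidate none -> C1=M] -> [I,M]
Op 3: C0 read [C0 read from I: others=['C1=M'] -> C0=S, others downsized to S] -> [S,S]
Op 4: C1 read [C1 read: already in S, no change] -> [S,S]
Op 5: C1 write [C1 write: invalidate ['C0=S'] -> C1=M] -> [I,M]
Op 6: C0 read [C0 read from I: others=['C1=M'] -> C0=S, others downsized to S] -> [S,S]

Answer: S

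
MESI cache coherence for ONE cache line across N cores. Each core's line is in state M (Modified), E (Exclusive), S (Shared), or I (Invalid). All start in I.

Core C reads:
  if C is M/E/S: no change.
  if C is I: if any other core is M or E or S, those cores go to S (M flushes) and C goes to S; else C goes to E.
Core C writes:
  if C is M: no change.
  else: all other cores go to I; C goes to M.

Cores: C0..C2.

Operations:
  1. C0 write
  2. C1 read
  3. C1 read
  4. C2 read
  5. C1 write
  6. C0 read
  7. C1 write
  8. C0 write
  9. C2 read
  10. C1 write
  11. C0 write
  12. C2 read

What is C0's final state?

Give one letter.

Answer: S

Derivation:
Op 1: C0 write [C0 write: invalidate none -> C0=M] -> [M,I,I]
Op 2: C1 read [C1 read from I: others=['C0=M'] -> C1=S, others downsized to S] -> [S,S,I]
Op 3: C1 read [C1 read: already in S, no change] -> [S,S,I]
Op 4: C2 read [C2 read from I: others=['C0=S', 'C1=S'] -> C2=S, others downsized to S] -> [S,S,S]
Op 5: C1 write [C1 write: invalidate ['C0=S', 'C2=S'] -> C1=M] -> [I,M,I]
Op 6: C0 read [C0 read from I: others=['C1=M'] -> C0=S, others downsized to S] -> [S,S,I]
Op 7: C1 write [C1 write: invalidate ['C0=S'] -> C1=M] -> [I,M,I]
Op 8: C0 write [C0 write: invalidate ['C1=M'] -> C0=M] -> [M,I,I]
Op 9: C2 read [C2 read from I: others=['C0=M'] -> C2=S, others downsized to S] -> [S,I,S]
Op 10: C1 write [C1 write: invalidate ['C0=S', 'C2=S'] -> C1=M] -> [I,M,I]
Op 11: C0 write [C0 write: invalidate ['C1=M'] -> C0=M] -> [M,I,I]
Op 12: C2 read [C2 read from I: others=['C0=M'] -> C2=S, others downsized to S] -> [S,I,S]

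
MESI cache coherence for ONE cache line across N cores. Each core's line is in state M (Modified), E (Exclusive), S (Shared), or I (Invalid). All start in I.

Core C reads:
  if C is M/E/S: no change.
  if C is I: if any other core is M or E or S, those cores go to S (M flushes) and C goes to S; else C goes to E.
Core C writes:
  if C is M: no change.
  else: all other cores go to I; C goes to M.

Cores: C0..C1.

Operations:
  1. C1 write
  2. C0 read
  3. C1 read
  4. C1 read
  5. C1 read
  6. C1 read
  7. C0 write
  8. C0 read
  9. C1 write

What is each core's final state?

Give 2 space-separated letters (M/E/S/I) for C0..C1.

Op 1: C1 write [C1 write: invalidate none -> C1=M] -> [I,M]
Op 2: C0 read [C0 read from I: others=['C1=M'] -> C0=S, others downsized to S] -> [S,S]
Op 3: C1 read [C1 read: already in S, no change] -> [S,S]
Op 4: C1 read [C1 read: already in S, no change] -> [S,S]
Op 5: C1 read [C1 read: already in S, no change] -> [S,S]
Op 6: C1 read [C1 read: already in S, no change] -> [S,S]
Op 7: C0 write [C0 write: invalidate ['C1=S'] -> C0=M] -> [M,I]
Op 8: C0 read [C0 read: already in M, no change] -> [M,I]
Op 9: C1 write [C1 write: invalidate ['C0=M'] -> C1=M] -> [I,M]

Answer: I M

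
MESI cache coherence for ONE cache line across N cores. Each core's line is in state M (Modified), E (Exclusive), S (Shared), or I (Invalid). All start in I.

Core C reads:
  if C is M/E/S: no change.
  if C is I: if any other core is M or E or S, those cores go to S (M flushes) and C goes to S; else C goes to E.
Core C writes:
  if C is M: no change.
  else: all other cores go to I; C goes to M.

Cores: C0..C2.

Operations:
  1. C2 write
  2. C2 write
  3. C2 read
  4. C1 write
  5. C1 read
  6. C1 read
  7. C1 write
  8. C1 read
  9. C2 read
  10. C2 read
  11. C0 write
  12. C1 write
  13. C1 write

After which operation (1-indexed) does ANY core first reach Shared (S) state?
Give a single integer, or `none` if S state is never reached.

Op 1: C2 write [C2 write: invalidate none -> C2=M] -> [I,I,M]
Op 2: C2 write [C2 write: already M (modified), no change] -> [I,I,M]
Op 3: C2 read [C2 read: already in M, no change] -> [I,I,M]
Op 4: C1 write [C1 write: invalidate ['C2=M'] -> C1=M] -> [I,M,I]
Op 5: C1 read [C1 read: already in M, no change] -> [I,M,I]
Op 6: C1 read [C1 read: already in M, no change] -> [I,M,I]
Op 7: C1 write [C1 write: already M (modified), no change] -> [I,M,I]
Op 8: C1 read [C1 read: already in M, no change] -> [I,M,I]
Op 9: C2 read [C2 read from I: others=['C1=M'] -> C2=S, others downsized to S] -> [I,S,S]
  -> First S state at op 9; remaining ops need not be traced.

Answer: 9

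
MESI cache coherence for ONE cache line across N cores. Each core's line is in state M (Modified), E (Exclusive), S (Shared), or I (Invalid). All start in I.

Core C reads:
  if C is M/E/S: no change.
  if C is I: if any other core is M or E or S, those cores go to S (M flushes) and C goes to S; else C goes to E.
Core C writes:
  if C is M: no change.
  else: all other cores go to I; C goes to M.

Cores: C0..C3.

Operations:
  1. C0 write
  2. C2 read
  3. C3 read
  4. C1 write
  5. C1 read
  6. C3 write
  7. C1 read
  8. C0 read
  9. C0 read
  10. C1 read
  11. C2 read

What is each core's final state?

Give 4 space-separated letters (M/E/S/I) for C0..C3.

Op 1: C0 write [C0 write: invalidate none -> C0=M] -> [M,I,I,I]
Op 2: C2 read [C2 read from I: others=['C0=M'] -> C2=S, others downsized to S] -> [S,I,S,I]
Op 3: C3 read [C3 read from I: others=['C0=S', 'C2=S'] -> C3=S, others downsized to S] -> [S,I,S,S]
Op 4: C1 write [C1 write: invalidate ['C0=S', 'C2=S', 'C3=S'] -> C1=M] -> [I,M,I,I]
Op 5: C1 read [C1 read: already in M, no change] -> [I,M,I,I]
Op 6: C3 write [C3 write: invalidate ['C1=M'] -> C3=M] -> [I,I,I,M]
Op 7: C1 read [C1 read from I: others=['C3=M'] -> C1=S, others downsized to S] -> [I,S,I,S]
Op 8: C0 read [C0 read from I: others=['C1=S', 'C3=S'] -> C0=S, others downsized to S] -> [S,S,I,S]
Op 9: C0 read [C0 read: already in S, no change] -> [S,S,I,S]
Op 10: C1 read [C1 read: already in S, no change] -> [S,S,I,S]
Op 11: C2 read [C2 read from I: others=['C0=S', 'C1=S', 'C3=S'] -> C2=S, others downsized to S] -> [S,S,S,S]

Answer: S S S S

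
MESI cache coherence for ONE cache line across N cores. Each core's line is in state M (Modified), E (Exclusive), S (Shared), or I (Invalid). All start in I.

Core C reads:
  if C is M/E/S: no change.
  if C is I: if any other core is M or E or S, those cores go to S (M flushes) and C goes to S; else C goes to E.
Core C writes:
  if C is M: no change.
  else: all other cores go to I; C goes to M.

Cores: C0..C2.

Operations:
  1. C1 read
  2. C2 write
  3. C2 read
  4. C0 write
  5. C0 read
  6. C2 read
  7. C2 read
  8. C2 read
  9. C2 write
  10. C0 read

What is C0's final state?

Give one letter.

Answer: S

Derivation:
Op 1: C1 read [C1 read from I: no other sharers -> C1=E (exclusive)] -> [I,E,I]
Op 2: C2 write [C2 write: invalidate ['C1=E'] -> C2=M] -> [I,I,M]
Op 3: C2 read [C2 read: already in M, no change] -> [I,I,M]
Op 4: C0 write [C0 write: invalidate ['C2=M'] -> C0=M] -> [M,I,I]
Op 5: C0 read [C0 read: already in M, no change] -> [M,I,I]
Op 6: C2 read [C2 read from I: others=['C0=M'] -> C2=S, others downsized to S] -> [S,I,S]
Op 7: C2 read [C2 read: already in S, no change] -> [S,I,S]
Op 8: C2 read [C2 read: already in S, no change] -> [S,I,S]
Op 9: C2 write [C2 write: invalidate ['C0=S'] -> C2=M] -> [I,I,M]
Op 10: C0 read [C0 read from I: others=['C2=M'] -> C0=S, others downsized to S] -> [S,I,S]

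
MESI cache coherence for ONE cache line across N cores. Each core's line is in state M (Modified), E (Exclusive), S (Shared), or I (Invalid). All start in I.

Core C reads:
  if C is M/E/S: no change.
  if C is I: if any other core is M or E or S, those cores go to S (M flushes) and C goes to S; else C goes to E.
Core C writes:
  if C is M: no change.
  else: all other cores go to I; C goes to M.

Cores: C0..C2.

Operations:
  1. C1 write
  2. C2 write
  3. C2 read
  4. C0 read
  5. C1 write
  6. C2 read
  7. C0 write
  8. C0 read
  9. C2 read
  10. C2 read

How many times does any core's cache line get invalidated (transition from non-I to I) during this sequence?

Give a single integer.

Answer: 5

Derivation:
Op 1: C1 write [C1 write: invalidate none -> C1=M] -> [I,M,I] (invalidations this op: 0; running total: 0)
Op 2: C2 write [C2 write: invalidate ['C1=M'] -> C2=M] -> [I,I,M] (invalidations this op: 1; running total: 1)
Op 3: C2 read [C2 read: already in M, no change] -> [I,I,M] (invalidations this op: 0; running total: 1)
Op 4: C0 read [C0 read from I: others=['C2=M'] -> C0=S, others downsized to S] -> [S,I,S] (invalidations this op: 0; running total: 1)
Op 5: C1 write [C1 write: invalidate ['C0=S', 'C2=S'] -> C1=M] -> [I,M,I] (invalidations this op: 2; running total: 3)
Op 6: C2 read [C2 read from I: others=['C1=M'] -> C2=S, others downsized to S] -> [I,S,S] (invalidations this op: 0; running total: 3)
Op 7: C0 write [C0 write: invalidate ['C1=S', 'C2=S'] -> C0=M] -> [M,I,I] (invalidations this op: 2; running total: 5)
Op 8: C0 read [C0 read: already in M, no change] -> [M,I,I] (invalidations this op: 0; running total: 5)
Op 9: C2 read [C2 read from I: others=['C0=M'] -> C2=S, others downsized to S] -> [S,I,S] (invalidations this op: 0; running total: 5)
Op 10: C2 read [C2 read: already in S, no change] -> [S,I,S] (invalidations this op: 0; running total: 5)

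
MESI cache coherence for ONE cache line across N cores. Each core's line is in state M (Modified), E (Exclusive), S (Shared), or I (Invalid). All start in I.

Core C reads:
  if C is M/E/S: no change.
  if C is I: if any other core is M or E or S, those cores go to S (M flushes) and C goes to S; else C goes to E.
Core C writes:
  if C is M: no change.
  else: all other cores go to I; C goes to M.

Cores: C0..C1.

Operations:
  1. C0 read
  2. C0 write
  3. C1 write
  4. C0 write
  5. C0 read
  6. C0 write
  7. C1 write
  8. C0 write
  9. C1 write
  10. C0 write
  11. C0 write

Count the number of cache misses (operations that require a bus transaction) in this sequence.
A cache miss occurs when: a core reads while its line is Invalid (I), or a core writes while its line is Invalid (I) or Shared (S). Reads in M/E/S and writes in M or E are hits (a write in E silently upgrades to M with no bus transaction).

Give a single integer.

Op 1: C0 read [C0 read from I: no other sharers -> C0=E (exclusive)] -> [E,I] [MISS #1: read from I]
Op 2: C0 write [C0 write: invalidate none -> C0=M] -> [M,I] [hit: write from E is a silent E->M upgrade, no bus transaction]
Op 3: C1 write [C1 write: invalidate ['C0=M'] -> C1=M] -> [I,M] [MISS #2: write from I]
Op 4: C0 write [C0 write: invalidate ['C1=M'] -> C0=M] -> [M,I] [MISS #3: write from I]
Op 5: C0 read [C0 read: already in M, no change] -> [M,I] [hit: read from M]
Op 6: C0 write [C0 write: already M (modified), no change] -> [M,I] [hit: write from M]
Op 7: C1 write [C1 write: invalidate ['C0=M'] -> C1=M] -> [I,M] [MISS #4: write from I]
Op 8: C0 write [C0 write: invalidate ['C1=M'] -> C0=M] -> [M,I] [MISS #5: write from I]
Op 9: C1 write [C1 write: invalidate ['C0=M'] -> C1=M] -> [I,M] [MISS #6: write from I]
Op 10: C0 write [C0 write: invalidate ['C1=M'] -> C0=M] -> [M,I] [MISS #7: write from I]
Op 11: C0 write [C0 write: already M (modified), no change] -> [M,I] [hit: write from M]

Answer: 7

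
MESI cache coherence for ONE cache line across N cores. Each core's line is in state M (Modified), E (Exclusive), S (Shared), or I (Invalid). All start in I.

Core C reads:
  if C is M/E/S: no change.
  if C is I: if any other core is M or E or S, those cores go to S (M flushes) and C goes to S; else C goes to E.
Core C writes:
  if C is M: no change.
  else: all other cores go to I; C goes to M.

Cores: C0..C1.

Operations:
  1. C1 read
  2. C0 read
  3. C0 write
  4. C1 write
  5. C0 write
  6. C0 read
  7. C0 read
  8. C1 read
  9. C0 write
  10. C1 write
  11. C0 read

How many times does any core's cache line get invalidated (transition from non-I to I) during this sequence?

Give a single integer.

Answer: 5

Derivation:
Op 1: C1 read [C1 read from I: no other sharers -> C1=E (exclusive)] -> [I,E] (invalidations this op: 0; running total: 0)
Op 2: C0 read [C0 read from I: others=['C1=E'] -> C0=S, others downsized to S] -> [S,S] (invalidations this op: 0; running total: 0)
Op 3: C0 write [C0 write: invalidate ['C1=S'] -> C0=M] -> [M,I] (invalidations this op: 1; running total: 1)
Op 4: C1 write [C1 write: invalidate ['C0=M'] -> C1=M] -> [I,M] (invalidations this op: 1; running total: 2)
Op 5: C0 write [C0 write: invalidate ['C1=M'] -> C0=M] -> [M,I] (invalidations this op: 1; running total: 3)
Op 6: C0 read [C0 read: already in M, no change] -> [M,I] (invalidations this op: 0; running total: 3)
Op 7: C0 read [C0 read: already in M, no change] -> [M,I] (invalidations this op: 0; running total: 3)
Op 8: C1 read [C1 read from I: others=['C0=M'] -> C1=S, others downsized to S] -> [S,S] (invalidations this op: 0; running total: 3)
Op 9: C0 write [C0 write: invalidate ['C1=S'] -> C0=M] -> [M,I] (invalidations this op: 1; running total: 4)
Op 10: C1 write [C1 write: invalidate ['C0=M'] -> C1=M] -> [I,M] (invalidations this op: 1; running total: 5)
Op 11: C0 read [C0 read from I: others=['C1=M'] -> C0=S, others downsized to S] -> [S,S] (invalidations this op: 0; running total: 5)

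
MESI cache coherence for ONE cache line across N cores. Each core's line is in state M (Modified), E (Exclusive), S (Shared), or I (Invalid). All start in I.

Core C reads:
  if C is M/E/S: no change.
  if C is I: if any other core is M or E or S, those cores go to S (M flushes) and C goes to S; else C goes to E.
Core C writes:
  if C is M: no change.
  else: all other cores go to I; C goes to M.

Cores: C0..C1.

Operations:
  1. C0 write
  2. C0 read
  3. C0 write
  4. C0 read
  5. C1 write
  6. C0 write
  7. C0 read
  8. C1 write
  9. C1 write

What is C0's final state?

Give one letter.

Answer: I

Derivation:
Op 1: C0 write [C0 write: invalidate none -> C0=M] -> [M,I]
Op 2: C0 read [C0 read: already in M, no change] -> [M,I]
Op 3: C0 write [C0 write: already M (modified), no change] -> [M,I]
Op 4: C0 read [C0 read: already in M, no change] -> [M,I]
Op 5: C1 write [C1 write: invalidate ['C0=M'] -> C1=M] -> [I,M]
Op 6: C0 write [C0 write: invalidate ['C1=M'] -> C0=M] -> [M,I]
Op 7: C0 read [C0 read: already in M, no change] -> [M,I]
Op 8: C1 write [C1 write: invalidate ['C0=M'] -> C1=M] -> [I,M]
Op 9: C1 write [C1 write: already M (modified), no change] -> [I,M]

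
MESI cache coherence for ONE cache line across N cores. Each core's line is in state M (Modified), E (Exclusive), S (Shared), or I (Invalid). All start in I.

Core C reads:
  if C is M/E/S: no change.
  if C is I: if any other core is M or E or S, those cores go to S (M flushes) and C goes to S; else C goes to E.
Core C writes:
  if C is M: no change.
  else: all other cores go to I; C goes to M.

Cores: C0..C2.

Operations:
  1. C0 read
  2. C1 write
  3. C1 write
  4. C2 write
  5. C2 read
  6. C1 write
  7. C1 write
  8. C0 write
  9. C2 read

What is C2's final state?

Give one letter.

Answer: S

Derivation:
Op 1: C0 read [C0 read from I: no other sharers -> C0=E (exclusive)] -> [E,I,I]
Op 2: C1 write [C1 write: invalidate ['C0=E'] -> C1=M] -> [I,M,I]
Op 3: C1 write [C1 write: already M (modified), no change] -> [I,M,I]
Op 4: C2 write [C2 write: invalidate ['C1=M'] -> C2=M] -> [I,I,M]
Op 5: C2 read [C2 read: already in M, no change] -> [I,I,M]
Op 6: C1 write [C1 write: invalidate ['C2=M'] -> C1=M] -> [I,M,I]
Op 7: C1 write [C1 write: already M (modified), no change] -> [I,M,I]
Op 8: C0 write [C0 write: invalidate ['C1=M'] -> C0=M] -> [M,I,I]
Op 9: C2 read [C2 read from I: others=['C0=M'] -> C2=S, others downsized to S] -> [S,I,S]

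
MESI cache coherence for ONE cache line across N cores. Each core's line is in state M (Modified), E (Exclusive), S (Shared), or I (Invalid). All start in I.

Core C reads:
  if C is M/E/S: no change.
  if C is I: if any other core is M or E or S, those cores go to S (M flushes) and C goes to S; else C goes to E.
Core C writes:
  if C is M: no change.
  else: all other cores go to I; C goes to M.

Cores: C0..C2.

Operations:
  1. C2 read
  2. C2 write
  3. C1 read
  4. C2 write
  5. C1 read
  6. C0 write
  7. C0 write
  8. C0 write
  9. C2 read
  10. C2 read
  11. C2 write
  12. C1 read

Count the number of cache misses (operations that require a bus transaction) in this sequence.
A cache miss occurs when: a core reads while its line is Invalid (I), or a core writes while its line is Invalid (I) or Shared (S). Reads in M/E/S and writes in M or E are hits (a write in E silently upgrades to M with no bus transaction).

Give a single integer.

Op 1: C2 read [C2 read from I: no other sharers -> C2=E (exclusive)] -> [I,I,E] [MISS #1: read from I]
Op 2: C2 write [C2 write: invalidate none -> C2=M] -> [I,I,M] [hit: write from E is a silent E->M upgrade, no bus transaction]
Op 3: C1 read [C1 read from I: others=['C2=M'] -> C1=S, others downsized to S] -> [I,S,S] [MISS #2: read from I]
Op 4: C2 write [C2 write: invalidate ['C1=S'] -> C2=M] -> [I,I,M] [MISS #3: write from S]
Op 5: C1 read [C1 read from I: others=['C2=M'] -> C1=S, others downsized to S] -> [I,S,S] [MISS #4: read from I]
Op 6: C0 write [C0 write: invalidate ['C1=S', 'C2=S'] -> C0=M] -> [M,I,I] [MISS #5: write from I]
Op 7: C0 write [C0 write: already M (modified), no change] -> [M,I,I] [hit: write from M]
Op 8: C0 write [C0 write: already M (modified), no change] -> [M,I,I] [hit: write from M]
Op 9: C2 read [C2 read from I: others=['C0=M'] -> C2=S, others downsized to S] -> [S,I,S] [MISS #6: read from I]
Op 10: C2 read [C2 read: already in S, no change] -> [S,I,S] [hit: read from S]
Op 11: C2 write [C2 write: invalidate ['C0=S'] -> C2=M] -> [I,I,M] [MISS #7: write from S]
Op 12: C1 read [C1 read from I: others=['C2=M'] -> C1=S, others downsized to S] -> [I,S,S] [MISS #8: read from I]

Answer: 8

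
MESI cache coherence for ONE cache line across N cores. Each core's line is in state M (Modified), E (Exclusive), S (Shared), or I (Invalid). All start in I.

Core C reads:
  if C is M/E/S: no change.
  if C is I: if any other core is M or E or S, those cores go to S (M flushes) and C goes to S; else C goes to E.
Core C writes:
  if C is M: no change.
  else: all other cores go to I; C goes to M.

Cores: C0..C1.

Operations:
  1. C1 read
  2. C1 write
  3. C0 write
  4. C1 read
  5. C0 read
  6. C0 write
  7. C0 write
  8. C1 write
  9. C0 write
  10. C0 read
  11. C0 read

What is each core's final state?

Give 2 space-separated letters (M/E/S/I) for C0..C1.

Op 1: C1 read [C1 read from I: no other sharers -> C1=E (exclusive)] -> [I,E]
Op 2: C1 write [C1 write: invalidate none -> C1=M] -> [I,M]
Op 3: C0 write [C0 write: invalidate ['C1=M'] -> C0=M] -> [M,I]
Op 4: C1 read [C1 read from I: others=['C0=M'] -> C1=S, others downsized to S] -> [S,S]
Op 5: C0 read [C0 read: already in S, no change] -> [S,S]
Op 6: C0 write [C0 write: invalidate ['C1=S'] -> C0=M] -> [M,I]
Op 7: C0 write [C0 write: already M (modified), no change] -> [M,I]
Op 8: C1 write [C1 write: invalidate ['C0=M'] -> C1=M] -> [I,M]
Op 9: C0 write [C0 write: invalidate ['C1=M'] -> C0=M] -> [M,I]
Op 10: C0 read [C0 read: already in M, no change] -> [M,I]
Op 11: C0 read [C0 read: already in M, no change] -> [M,I]

Answer: M I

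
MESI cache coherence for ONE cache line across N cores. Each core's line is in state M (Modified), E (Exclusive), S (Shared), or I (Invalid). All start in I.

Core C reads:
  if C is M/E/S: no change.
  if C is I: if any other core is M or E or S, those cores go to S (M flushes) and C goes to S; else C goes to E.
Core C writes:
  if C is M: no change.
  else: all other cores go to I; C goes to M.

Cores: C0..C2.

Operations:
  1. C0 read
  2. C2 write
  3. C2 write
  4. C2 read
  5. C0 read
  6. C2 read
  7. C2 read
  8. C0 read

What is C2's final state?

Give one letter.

Op 1: C0 read [C0 read from I: no other sharers -> C0=E (exclusive)] -> [E,I,I]
Op 2: C2 write [C2 write: invalidate ['C0=E'] -> C2=M] -> [I,I,M]
Op 3: C2 write [C2 write: already M (modified), no change] -> [I,I,M]
Op 4: C2 read [C2 read: already in M, no change] -> [I,I,M]
Op 5: C0 read [C0 read from I: others=['C2=M'] -> C0=S, others downsized to S] -> [S,I,S]
Op 6: C2 read [C2 read: already in S, no change] -> [S,I,S]
Op 7: C2 read [C2 read: already in S, no change] -> [S,I,S]
Op 8: C0 read [C0 read: already in S, no change] -> [S,I,S]

Answer: S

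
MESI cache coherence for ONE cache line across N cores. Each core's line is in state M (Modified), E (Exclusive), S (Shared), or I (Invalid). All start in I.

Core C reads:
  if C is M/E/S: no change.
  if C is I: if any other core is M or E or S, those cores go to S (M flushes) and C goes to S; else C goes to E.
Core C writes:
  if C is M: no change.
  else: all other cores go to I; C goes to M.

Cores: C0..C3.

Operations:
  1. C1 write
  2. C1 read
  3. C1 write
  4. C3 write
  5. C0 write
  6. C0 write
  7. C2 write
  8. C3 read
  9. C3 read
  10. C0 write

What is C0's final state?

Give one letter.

Answer: M

Derivation:
Op 1: C1 write [C1 write: invalidate none -> C1=M] -> [I,M,I,I]
Op 2: C1 read [C1 read: already in M, no change] -> [I,M,I,I]
Op 3: C1 write [C1 write: already M (modified), no change] -> [I,M,I,I]
Op 4: C3 write [C3 write: invalidate ['C1=M'] -> C3=M] -> [I,I,I,M]
Op 5: C0 write [C0 write: invalidate ['C3=M'] -> C0=M] -> [M,I,I,I]
Op 6: C0 write [C0 write: already M (modified), no change] -> [M,I,I,I]
Op 7: C2 write [C2 write: invalidate ['C0=M'] -> C2=M] -> [I,I,M,I]
Op 8: C3 read [C3 read from I: others=['C2=M'] -> C3=S, others downsized to S] -> [I,I,S,S]
Op 9: C3 read [C3 read: already in S, no change] -> [I,I,S,S]
Op 10: C0 write [C0 write: invalidate ['C2=S', 'C3=S'] -> C0=M] -> [M,I,I,I]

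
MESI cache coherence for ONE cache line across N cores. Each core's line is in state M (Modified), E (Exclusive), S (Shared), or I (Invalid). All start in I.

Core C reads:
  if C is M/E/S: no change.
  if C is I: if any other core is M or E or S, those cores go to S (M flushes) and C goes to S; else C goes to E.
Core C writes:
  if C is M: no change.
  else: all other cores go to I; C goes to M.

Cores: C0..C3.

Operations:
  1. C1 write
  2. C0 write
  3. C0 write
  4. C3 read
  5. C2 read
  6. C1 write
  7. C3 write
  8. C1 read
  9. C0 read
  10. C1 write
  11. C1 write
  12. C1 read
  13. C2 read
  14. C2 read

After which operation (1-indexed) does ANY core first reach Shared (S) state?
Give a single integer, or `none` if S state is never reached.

Op 1: C1 write [C1 write: invalidate none -> C1=M] -> [I,M,I,I]
Op 2: C0 write [C0 write: invalidate ['C1=M'] -> C0=M] -> [M,I,I,I]
Op 3: C0 write [C0 write: already M (modified), no change] -> [M,I,I,I]
Op 4: C3 read [C3 read from I: others=['C0=M'] -> C3=S, others downsized to S] -> [S,I,I,S]
  -> First S state at op 4; remaining ops need not be traced.

Answer: 4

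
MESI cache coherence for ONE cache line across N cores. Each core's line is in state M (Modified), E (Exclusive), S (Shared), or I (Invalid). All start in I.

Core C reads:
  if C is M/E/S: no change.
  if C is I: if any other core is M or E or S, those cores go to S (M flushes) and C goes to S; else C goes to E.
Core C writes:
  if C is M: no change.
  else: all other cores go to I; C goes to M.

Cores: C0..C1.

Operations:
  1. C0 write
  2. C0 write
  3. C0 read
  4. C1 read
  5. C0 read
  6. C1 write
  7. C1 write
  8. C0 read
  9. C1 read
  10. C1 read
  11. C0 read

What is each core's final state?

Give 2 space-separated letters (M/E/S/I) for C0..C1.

Op 1: C0 write [C0 write: invalidate none -> C0=M] -> [M,I]
Op 2: C0 write [C0 write: already M (modified), no change] -> [M,I]
Op 3: C0 read [C0 read: already in M, no change] -> [M,I]
Op 4: C1 read [C1 read from I: others=['C0=M'] -> C1=S, others downsized to S] -> [S,S]
Op 5: C0 read [C0 read: already in S, no change] -> [S,S]
Op 6: C1 write [C1 write: invalidate ['C0=S'] -> C1=M] -> [I,M]
Op 7: C1 write [C1 write: already M (modified), no change] -> [I,M]
Op 8: C0 read [C0 read from I: others=['C1=M'] -> C0=S, others downsized to S] -> [S,S]
Op 9: C1 read [C1 read: already in S, no change] -> [S,S]
Op 10: C1 read [C1 read: already in S, no change] -> [S,S]
Op 11: C0 read [C0 read: already in S, no change] -> [S,S]

Answer: S S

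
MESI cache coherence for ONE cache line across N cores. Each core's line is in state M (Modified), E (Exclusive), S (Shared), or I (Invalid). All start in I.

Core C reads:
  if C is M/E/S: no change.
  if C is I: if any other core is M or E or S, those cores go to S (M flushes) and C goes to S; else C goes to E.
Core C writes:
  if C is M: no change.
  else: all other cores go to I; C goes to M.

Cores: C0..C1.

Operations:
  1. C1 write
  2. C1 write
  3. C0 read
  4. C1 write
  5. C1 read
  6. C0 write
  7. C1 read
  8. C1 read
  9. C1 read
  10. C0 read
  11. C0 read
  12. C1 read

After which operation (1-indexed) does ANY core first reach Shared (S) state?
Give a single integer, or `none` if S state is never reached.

Op 1: C1 write [C1 write: invalidate none -> C1=M] -> [I,M]
Op 2: C1 write [C1 write: already M (modified), no change] -> [I,M]
Op 3: C0 read [C0 read from I: others=['C1=M'] -> C0=S, others downsized to S] -> [S,S]
  -> First S state at op 3; remaining ops need not be traced.

Answer: 3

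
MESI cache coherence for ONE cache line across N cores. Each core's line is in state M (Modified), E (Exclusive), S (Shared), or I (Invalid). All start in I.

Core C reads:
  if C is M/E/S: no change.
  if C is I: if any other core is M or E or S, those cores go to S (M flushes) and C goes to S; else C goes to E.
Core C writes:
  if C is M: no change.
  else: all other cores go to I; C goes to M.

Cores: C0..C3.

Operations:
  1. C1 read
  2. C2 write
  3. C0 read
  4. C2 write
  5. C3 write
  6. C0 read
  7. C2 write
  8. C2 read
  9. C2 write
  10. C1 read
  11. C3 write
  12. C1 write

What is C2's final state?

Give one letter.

Op 1: C1 read [C1 read from I: no other sharers -> C1=E (exclusive)] -> [I,E,I,I]
Op 2: C2 write [C2 write: invalidate ['C1=E'] -> C2=M] -> [I,I,M,I]
Op 3: C0 read [C0 read from I: others=['C2=M'] -> C0=S, others downsized to S] -> [S,I,S,I]
Op 4: C2 write [C2 write: invalidate ['C0=S'] -> C2=M] -> [I,I,M,I]
Op 5: C3 write [C3 write: invalidate ['C2=M'] -> C3=M] -> [I,I,I,M]
Op 6: C0 read [C0 read from I: others=['C3=M'] -> C0=S, others downsized to S] -> [S,I,I,S]
Op 7: C2 write [C2 write: invalidate ['C0=S', 'C3=S'] -> C2=M] -> [I,I,M,I]
Op 8: C2 read [C2 read: already in M, no change] -> [I,I,M,I]
Op 9: C2 write [C2 write: already M (modified), no change] -> [I,I,M,I]
Op 10: C1 read [C1 read from I: others=['C2=M'] -> C1=S, others downsized to S] -> [I,S,S,I]
Op 11: C3 write [C3 write: invalidate ['C1=S', 'C2=S'] -> C3=M] -> [I,I,I,M]
Op 12: C1 write [C1 write: invalidate ['C3=M'] -> C1=M] -> [I,M,I,I]

Answer: I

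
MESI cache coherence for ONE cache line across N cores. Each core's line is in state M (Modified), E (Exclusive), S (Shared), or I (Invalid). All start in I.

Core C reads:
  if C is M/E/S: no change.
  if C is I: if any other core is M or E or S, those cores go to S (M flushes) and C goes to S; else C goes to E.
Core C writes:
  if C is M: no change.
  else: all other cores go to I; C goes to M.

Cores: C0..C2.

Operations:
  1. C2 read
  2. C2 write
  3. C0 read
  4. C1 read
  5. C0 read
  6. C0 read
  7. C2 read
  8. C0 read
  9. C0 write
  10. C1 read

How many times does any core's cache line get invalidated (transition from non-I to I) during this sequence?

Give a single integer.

Answer: 2

Derivation:
Op 1: C2 read [C2 read from I: no other sharers -> C2=E (exclusive)] -> [I,I,E] (invalidations this op: 0; running total: 0)
Op 2: C2 write [C2 write: invalidate none -> C2=M] -> [I,I,M] (invalidations this op: 0; running total: 0)
Op 3: C0 read [C0 read from I: others=['C2=M'] -> C0=S, others downsized to S] -> [S,I,S] (invalidations this op: 0; running total: 0)
Op 4: C1 read [C1 read from I: others=['C0=S', 'C2=S'] -> C1=S, others downsized to S] -> [S,S,S] (invalidations this op: 0; running total: 0)
Op 5: C0 read [C0 read: already in S, no change] -> [S,S,S] (invalidations this op: 0; running total: 0)
Op 6: C0 read [C0 read: already in S, no change] -> [S,S,S] (invalidations this op: 0; running total: 0)
Op 7: C2 read [C2 read: already in S, no change] -> [S,S,S] (invalidations this op: 0; running total: 0)
Op 8: C0 read [C0 read: already in S, no change] -> [S,S,S] (invalidations this op: 0; running total: 0)
Op 9: C0 write [C0 write: invalidate ['C1=S', 'C2=S'] -> C0=M] -> [M,I,I] (invalidations this op: 2; running total: 2)
Op 10: C1 read [C1 read from I: others=['C0=M'] -> C1=S, others downsized to S] -> [S,S,I] (invalidations this op: 0; running total: 2)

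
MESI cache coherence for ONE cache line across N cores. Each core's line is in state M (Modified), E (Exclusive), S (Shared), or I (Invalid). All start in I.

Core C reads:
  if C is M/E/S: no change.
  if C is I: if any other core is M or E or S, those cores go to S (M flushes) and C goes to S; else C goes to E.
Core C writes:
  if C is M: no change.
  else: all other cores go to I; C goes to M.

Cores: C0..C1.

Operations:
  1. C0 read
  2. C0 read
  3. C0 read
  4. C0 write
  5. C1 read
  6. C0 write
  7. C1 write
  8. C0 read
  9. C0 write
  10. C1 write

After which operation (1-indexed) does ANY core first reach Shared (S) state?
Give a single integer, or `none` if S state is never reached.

Op 1: C0 read [C0 read from I: no other sharers -> C0=E (exclusive)] -> [E,I]
Op 2: C0 read [C0 read: already in E, no change] -> [E,I]
Op 3: C0 read [C0 read: already in E, no change] -> [E,I]
Op 4: C0 write [C0 write: invalidate none -> C0=M] -> [M,I]
Op 5: C1 read [C1 read from I: others=['C0=M'] -> C1=S, others downsized to S] -> [S,S]
  -> First S state at op 5; remaining ops need not be traced.

Answer: 5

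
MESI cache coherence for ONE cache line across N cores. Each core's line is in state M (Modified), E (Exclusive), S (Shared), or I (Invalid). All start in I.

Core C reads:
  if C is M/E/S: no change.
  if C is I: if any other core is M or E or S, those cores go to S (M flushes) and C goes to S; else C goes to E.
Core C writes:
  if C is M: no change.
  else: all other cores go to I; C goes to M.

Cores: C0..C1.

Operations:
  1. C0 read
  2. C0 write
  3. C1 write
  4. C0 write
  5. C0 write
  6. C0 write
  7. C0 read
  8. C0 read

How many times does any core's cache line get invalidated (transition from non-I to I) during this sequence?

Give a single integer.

Op 1: C0 read [C0 read from I: no other sharers -> C0=E (exclusive)] -> [E,I] (invalidations this op: 0; running total: 0)
Op 2: C0 write [C0 write: invalidate none -> C0=M] -> [M,I] (invalidations this op: 0; running total: 0)
Op 3: C1 write [C1 write: invalidate ['C0=M'] -> C1=M] -> [I,M] (invalidations this op: 1; running total: 1)
Op 4: C0 write [C0 write: invalidate ['C1=M'] -> C0=M] -> [M,I] (invalidations this op: 1; running total: 2)
Op 5: C0 write [C0 write: already M (modified), no change] -> [M,I] (invalidations this op: 0; running total: 2)
Op 6: C0 write [C0 write: already M (modified), no change] -> [M,I] (invalidations this op: 0; running total: 2)
Op 7: C0 read [C0 read: already in M, no change] -> [M,I] (invalidations this op: 0; running total: 2)
Op 8: C0 read [C0 read: already in M, no change] -> [M,I] (invalidations this op: 0; running total: 2)

Answer: 2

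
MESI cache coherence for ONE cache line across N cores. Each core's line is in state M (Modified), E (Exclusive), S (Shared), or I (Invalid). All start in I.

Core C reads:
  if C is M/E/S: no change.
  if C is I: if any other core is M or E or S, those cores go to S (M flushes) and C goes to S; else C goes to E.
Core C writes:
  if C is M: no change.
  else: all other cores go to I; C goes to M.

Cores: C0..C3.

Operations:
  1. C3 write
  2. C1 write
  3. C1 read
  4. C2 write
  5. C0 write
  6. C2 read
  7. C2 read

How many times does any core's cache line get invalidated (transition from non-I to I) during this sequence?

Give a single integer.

Op 1: C3 write [C3 write: invalidate none -> C3=M] -> [I,I,I,M] (invalidations this op: 0; running total: 0)
Op 2: C1 write [C1 write: invalidate ['C3=M'] -> C1=M] -> [I,M,I,I] (invalidations this op: 1; running total: 1)
Op 3: C1 read [C1 read: already in M, no change] -> [I,M,I,I] (invalidations this op: 0; running total: 1)
Op 4: C2 write [C2 write: invalidate ['C1=M'] -> C2=M] -> [I,I,M,I] (invalidations this op: 1; running total: 2)
Op 5: C0 write [C0 write: invalidate ['C2=M'] -> C0=M] -> [M,I,I,I] (invalidations this op: 1; running total: 3)
Op 6: C2 read [C2 read from I: others=['C0=M'] -> C2=S, others downsized to S] -> [S,I,S,I] (invalidations this op: 0; running total: 3)
Op 7: C2 read [C2 read: already in S, no change] -> [S,I,S,I] (invalidations this op: 0; running total: 3)

Answer: 3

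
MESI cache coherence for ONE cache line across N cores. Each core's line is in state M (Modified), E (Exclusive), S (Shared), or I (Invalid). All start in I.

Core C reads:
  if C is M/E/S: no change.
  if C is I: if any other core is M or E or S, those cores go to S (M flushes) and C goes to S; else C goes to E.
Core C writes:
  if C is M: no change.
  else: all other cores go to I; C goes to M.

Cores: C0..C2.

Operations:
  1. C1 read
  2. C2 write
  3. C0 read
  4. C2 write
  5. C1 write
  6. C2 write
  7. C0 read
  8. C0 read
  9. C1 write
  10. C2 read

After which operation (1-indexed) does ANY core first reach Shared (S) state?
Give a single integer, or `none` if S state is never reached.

Op 1: C1 read [C1 read from I: no other sharers -> C1=E (exclusive)] -> [I,E,I]
Op 2: C2 write [C2 write: invalidate ['C1=E'] -> C2=M] -> [I,I,M]
Op 3: C0 read [C0 read from I: others=['C2=M'] -> C0=S, others downsized to S] -> [S,I,S]
  -> First S state at op 3; remaining ops need not be traced.

Answer: 3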